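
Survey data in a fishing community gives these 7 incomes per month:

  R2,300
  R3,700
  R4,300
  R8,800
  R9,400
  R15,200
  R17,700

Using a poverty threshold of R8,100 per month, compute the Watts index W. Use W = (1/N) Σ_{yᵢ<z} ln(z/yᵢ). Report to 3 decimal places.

Below z: R2,300, R3,700, R4,300 (q = 3 of N = 7).
ln(z/y) terms: ln(8100/2300) = 1.2590; ln(8100/3700) = 0.7835; ln(8100/4300) = 0.6332.
W = 2.675735 / 7 = 0.382.

0.382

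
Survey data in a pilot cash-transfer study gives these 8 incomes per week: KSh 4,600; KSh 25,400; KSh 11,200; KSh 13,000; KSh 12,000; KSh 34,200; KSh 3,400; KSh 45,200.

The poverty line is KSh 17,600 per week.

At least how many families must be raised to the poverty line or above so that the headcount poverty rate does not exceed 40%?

2

5 of the 8 families are poor, so H = 5/8 = 0.625.
A headcount ratio of at most 40% allows at most ⌊0.40 × 8⌋ = 3 poor families.
So at least 5 − 3 = 2 must be lifted.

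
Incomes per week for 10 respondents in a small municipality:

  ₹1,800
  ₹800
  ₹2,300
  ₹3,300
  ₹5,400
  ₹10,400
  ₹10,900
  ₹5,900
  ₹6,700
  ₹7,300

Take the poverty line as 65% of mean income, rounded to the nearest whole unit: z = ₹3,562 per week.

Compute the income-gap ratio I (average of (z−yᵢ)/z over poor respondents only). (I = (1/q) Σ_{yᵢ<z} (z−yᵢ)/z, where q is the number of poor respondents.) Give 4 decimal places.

0.4245

Poor units: ₹800, ₹1,800, ₹2,300, ₹3,300 (q = 4 of N = 10).
Shortfall ratios (z−y)/z: 0.7754, 0.4947, 0.3543, 0.0736; sum = 1.697923.
The income-gap ratio divides by q (the poor only): 1.697923 / 4 = 0.4245.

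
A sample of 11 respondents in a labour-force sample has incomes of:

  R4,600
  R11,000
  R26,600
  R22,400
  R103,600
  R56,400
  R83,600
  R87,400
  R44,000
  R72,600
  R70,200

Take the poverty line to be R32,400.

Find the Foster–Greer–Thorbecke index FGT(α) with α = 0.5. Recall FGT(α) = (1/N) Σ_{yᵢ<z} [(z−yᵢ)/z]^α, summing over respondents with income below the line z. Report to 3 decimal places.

Incomes under z: R4,600, R11,000, R22,400, R26,600 (q = 4 of N = 11).
Relative gaps: (32400−4600)/32400 = 0.8580; (32400−11000)/32400 = 0.6605; (32400−22400)/32400 = 0.3086; (32400−26600)/32400 = 0.1790.
Raised to α = 0.5: 0.92630; 0.81271; 0.55556; 0.42310.
Sum = 2.717658; FGT(0.5) = 2.717658 / 11 = 0.247.

0.247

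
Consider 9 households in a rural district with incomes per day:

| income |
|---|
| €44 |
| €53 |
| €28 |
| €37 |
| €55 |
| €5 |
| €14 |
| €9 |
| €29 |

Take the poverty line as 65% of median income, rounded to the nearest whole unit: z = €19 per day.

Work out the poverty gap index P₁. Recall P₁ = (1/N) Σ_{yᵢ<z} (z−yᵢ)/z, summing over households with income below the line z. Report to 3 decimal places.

Incomes under z: €5, €9, €14 (q = 3 of N = 9).
Relative gaps: (19−5)/19 = 0.7368; (19−9)/19 = 0.5263; (19−14)/19 = 0.2632.
Σ = 1.526316. Dividing by the full population N = 9 gives P₁ = 0.170.

0.170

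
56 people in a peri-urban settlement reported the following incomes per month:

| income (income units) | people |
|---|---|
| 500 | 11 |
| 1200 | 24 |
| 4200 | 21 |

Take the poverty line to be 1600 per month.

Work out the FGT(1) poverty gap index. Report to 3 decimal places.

Below z: 11×500, 24×1200 (q = 35 of N = 56).
Normalized shortfalls: (1600−500)/1600 = 0.6875 (×11); (1600−1200)/1600 = 0.2500 (×24).
Σ = 13.562500. Dividing by the full population N = 56 gives P₁ = 0.242.

0.242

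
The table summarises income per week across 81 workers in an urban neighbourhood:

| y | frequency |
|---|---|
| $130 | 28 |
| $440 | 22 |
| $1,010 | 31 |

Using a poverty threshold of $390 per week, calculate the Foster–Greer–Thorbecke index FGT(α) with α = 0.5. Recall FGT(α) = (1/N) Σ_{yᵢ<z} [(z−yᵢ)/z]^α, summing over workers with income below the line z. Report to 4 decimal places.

Below the line: 28×$130 (q = 28 of N = 81).
Normalized shortfalls: (390−130)/390 = 0.6667 (×28).
Raised to α = 0.5: 0.81650 (×28).
Sum = 22.861904; FGT(0.5) = 22.861904 / 81 = 0.2822.

0.2822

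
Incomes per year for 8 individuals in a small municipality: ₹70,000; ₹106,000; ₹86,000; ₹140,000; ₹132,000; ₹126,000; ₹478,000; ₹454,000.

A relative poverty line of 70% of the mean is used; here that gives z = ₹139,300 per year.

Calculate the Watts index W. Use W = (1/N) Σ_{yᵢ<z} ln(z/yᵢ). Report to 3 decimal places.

0.200

Incomes under z: ₹70,000, ₹86,000, ₹106,000, ₹126,000, ₹132,000 (q = 5 of N = 8).
ln(z/y) terms: ln(139300/70000) = 0.6881; ln(139300/86000) = 0.4823; ln(139300/106000) = 0.2732; ln(139300/126000) = 0.1003; ln(139300/132000) = 0.0538.
W = 1.597784 / 8 = 0.200.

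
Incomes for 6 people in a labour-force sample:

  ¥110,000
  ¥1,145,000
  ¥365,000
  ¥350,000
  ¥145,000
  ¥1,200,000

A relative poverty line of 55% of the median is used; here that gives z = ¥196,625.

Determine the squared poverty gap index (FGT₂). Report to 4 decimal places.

0.0438

Below the line: ¥110,000, ¥145,000 (q = 2 of N = 6).
Gap ratios (z−y)/z: (196625−110000)/196625 = 0.4406; (196625−145000)/196625 = 0.2626.
Squared: 0.1941; 0.0689.
Sum = 0.263028; P₂ = 0.263028 / 6 = 0.0438.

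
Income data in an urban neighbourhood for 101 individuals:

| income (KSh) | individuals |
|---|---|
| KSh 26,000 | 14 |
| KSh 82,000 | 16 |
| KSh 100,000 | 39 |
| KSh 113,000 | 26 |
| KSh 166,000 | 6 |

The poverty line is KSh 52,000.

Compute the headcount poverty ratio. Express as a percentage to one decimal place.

13.9%

14 of the 101 individuals have income below KSh 52,000.
H = 14/101 = 13.9%.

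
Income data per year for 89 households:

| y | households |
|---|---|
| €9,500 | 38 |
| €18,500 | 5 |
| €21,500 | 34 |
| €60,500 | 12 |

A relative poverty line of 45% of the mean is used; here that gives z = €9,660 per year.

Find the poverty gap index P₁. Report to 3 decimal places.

0.007

Incomes under z: 38×€9,500 (q = 38 of N = 89).
Normalized shortfalls: (9660−9500)/9660 = 0.0166 (×38).
Σ = 0.629400. Dividing by the full population N = 89 gives P₁ = 0.007.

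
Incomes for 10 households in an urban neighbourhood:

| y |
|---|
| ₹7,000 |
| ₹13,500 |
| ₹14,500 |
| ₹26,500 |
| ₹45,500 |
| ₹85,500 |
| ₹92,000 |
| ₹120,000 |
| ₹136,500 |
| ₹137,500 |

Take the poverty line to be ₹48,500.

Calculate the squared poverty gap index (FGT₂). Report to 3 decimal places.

Below the line: ₹7,000, ₹13,500, ₹14,500, ₹26,500, ₹45,500 (q = 5 of N = 10).
Normalized shortfalls: (48500−7000)/48500 = 0.8557; (48500−13500)/48500 = 0.7216; (48500−14500)/48500 = 0.7010; (48500−26500)/48500 = 0.4536; (48500−45500)/48500 = 0.0619.
Squared: 0.7322; 0.5208; 0.4914; 0.2058; 0.0038.
Sum = 1.953980; P₂ = 1.953980 / 10 = 0.195.

0.195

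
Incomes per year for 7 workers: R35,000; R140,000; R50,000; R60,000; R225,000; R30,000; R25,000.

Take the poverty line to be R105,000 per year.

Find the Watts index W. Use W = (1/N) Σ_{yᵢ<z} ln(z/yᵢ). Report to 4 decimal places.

0.7269

Incomes under z: R25,000, R30,000, R35,000, R50,000, R60,000 (q = 5 of N = 7).
Log gaps: ln(105000/25000) = 1.4351; ln(105000/30000) = 1.2528; ln(105000/35000) = 1.0986; ln(105000/50000) = 0.7419; ln(105000/60000) = 0.5596.
W = 5.088013 / 7 = 0.7269.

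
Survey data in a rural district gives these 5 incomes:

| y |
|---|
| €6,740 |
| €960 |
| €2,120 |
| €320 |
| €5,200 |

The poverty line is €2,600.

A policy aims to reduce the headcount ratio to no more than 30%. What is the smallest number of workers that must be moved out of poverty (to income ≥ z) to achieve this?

3 of the 5 workers are poor, so H = 3/5 = 0.600.
A headcount ratio of at most 30% allows at most ⌊0.30 × 5⌋ = 1 poor workers.
So at least 3 − 1 = 2 must be lifted.

2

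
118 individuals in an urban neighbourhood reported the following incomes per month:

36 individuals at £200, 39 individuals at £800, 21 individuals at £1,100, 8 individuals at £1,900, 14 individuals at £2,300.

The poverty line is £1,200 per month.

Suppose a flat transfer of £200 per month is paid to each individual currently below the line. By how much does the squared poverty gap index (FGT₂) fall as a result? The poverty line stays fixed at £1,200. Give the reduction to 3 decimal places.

Before: below the line — 36×£200, 39×£800, 21×£1,100; squared poverty gap index (FGT₂) = 0.24982.
After the £200 transfer: below the line — 36×£400, 39×£1,000; squared poverty gap index (FGT₂) = 0.14477.
Reduction = 0.24982 − 0.14477 = 0.105.

0.105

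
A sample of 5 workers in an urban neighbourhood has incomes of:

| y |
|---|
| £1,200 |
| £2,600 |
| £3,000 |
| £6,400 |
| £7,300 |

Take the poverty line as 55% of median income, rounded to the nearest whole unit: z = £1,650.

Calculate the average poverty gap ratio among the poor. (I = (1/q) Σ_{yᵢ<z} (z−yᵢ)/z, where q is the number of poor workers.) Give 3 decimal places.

0.273

Incomes under z: £1,200 (q = 1 of N = 5).
Relative gaps: 0.2727; sum = 0.272727.
I averages over the q = 1 poor units only: 0.272727 / 1 = 0.273.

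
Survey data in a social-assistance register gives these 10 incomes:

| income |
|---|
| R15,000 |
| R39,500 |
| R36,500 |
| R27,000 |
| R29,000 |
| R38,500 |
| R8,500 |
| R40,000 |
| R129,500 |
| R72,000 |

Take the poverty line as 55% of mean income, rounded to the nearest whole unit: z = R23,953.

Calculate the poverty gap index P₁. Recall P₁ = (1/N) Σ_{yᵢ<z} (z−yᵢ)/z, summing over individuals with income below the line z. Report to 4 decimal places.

0.1019

Below z: R8,500, R15,000 (q = 2 of N = 10).
Relative gaps: (23953−8500)/23953 = 0.6451; (23953−15000)/23953 = 0.3738.
Sum of shortfalls = 1.018912; P₁ averages over all N: 1.018912 / 10 = 0.1019.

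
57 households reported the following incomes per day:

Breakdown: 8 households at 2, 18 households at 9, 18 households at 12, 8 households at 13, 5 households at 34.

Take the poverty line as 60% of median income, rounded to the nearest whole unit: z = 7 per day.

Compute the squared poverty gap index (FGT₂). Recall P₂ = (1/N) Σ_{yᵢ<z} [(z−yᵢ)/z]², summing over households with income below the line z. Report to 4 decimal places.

Poor units: 8×2 (q = 8 of N = 57).
Shortfall ratios: (7−2)/7 = 0.7143 (×8).
Squared: 0.5102 (×8).
Sum = 4.081633; P₂ = 4.081633 / 57 = 0.0716.

0.0716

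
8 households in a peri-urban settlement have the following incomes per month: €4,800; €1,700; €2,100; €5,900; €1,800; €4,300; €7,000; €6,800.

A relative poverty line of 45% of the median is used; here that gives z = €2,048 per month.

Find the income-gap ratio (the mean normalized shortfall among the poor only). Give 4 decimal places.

Below z: €1,700, €1,800 (q = 2 of N = 8).
Shortfall ratios (z−y)/z: 0.1699, 0.1211; sum = 0.291016.
The income-gap ratio divides by q (the poor only): 0.291016 / 2 = 0.1455.

0.1455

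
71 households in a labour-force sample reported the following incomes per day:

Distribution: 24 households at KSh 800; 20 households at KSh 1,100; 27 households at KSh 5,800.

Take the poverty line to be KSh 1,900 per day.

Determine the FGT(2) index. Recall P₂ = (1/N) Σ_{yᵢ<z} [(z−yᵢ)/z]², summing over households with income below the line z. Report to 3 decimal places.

Below z: 24×KSh 800, 20×KSh 1,100 (q = 44 of N = 71).
Relative gaps: (1900−800)/1900 = 0.5789 (×24); (1900−1100)/1900 = 0.4211 (×20).
Squared: 0.3352 (×24); 0.1773 (×20).
Sum = 11.590028; P₂ = 11.590028 / 71 = 0.163.

0.163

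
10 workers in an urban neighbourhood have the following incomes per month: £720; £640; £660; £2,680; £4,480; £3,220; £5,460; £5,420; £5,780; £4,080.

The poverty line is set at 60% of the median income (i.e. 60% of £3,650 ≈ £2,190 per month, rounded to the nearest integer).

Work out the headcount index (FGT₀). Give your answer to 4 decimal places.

3 of the 10 workers have income below £2,190.
H = 3/10 = 0.3000.

0.3000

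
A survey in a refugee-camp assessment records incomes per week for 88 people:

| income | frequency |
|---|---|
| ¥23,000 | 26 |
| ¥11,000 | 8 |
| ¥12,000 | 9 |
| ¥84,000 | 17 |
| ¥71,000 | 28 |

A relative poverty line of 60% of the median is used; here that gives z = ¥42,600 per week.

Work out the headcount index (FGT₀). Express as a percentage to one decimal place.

48.9%

43 of the 88 people have income below ¥42,600.
H = 43/88 = 48.9%.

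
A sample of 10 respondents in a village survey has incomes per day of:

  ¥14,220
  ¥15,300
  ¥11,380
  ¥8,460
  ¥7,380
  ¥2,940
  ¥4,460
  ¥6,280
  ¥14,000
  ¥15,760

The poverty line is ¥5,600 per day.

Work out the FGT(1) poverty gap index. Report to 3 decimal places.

Below z: ¥2,940, ¥4,460 (q = 2 of N = 10).
Shortfall ratios: (5600−2940)/5600 = 0.4750; (5600−4460)/5600 = 0.2036.
Σ = 0.678571. Dividing by the full population N = 10 gives P₁ = 0.068.

0.068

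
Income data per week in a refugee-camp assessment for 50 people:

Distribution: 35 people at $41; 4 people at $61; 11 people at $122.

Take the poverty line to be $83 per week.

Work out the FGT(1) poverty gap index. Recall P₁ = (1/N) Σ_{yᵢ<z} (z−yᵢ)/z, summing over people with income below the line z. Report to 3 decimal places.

Poor units: 35×$41, 4×$61 (q = 39 of N = 50).
Normalized shortfalls: (83−41)/83 = 0.5060 (×35); (83−61)/83 = 0.2651 (×4).
Sum of shortfalls = 18.771084; P₁ averages over all N: 18.771084 / 50 = 0.375.

0.375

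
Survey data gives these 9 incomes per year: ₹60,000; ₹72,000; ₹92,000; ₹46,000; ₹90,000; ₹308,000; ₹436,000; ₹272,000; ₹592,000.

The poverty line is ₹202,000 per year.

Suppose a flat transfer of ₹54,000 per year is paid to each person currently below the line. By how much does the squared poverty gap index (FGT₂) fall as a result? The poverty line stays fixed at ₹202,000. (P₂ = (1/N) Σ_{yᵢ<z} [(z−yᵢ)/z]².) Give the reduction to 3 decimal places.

Before: below the line — ₹46,000, ₹60,000, ₹72,000, ₹90,000, ₹92,000; squared poverty gap index (FGT₂) = 0.23430.
After the ₹54,000 transfer: below the line — ₹100,000, ₹114,000, ₹126,000, ₹144,000, ₹146,000; squared poverty gap index (FGT₂) = 0.08285.
Reduction = 0.23430 − 0.08285 = 0.151.

0.151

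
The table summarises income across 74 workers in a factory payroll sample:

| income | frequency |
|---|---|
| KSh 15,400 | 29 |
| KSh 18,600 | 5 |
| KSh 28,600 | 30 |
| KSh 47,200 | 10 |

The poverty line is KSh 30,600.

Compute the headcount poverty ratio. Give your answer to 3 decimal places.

0.865

64 of the 74 workers have income below KSh 30,600.
H = 64/74 = 0.865.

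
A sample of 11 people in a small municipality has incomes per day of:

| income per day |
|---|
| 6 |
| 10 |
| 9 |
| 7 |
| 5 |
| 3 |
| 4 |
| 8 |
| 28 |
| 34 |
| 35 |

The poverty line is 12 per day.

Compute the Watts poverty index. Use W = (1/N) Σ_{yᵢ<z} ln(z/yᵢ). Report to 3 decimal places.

0.497

Poor units: 3, 4, 5, 6, 7, 8, 9, 10 (q = 8 of N = 11).
Log gaps: ln(12/3) = 1.3863; ln(12/4) = 1.0986; ln(12/5) = 0.8755; ln(12/6) = 0.6931; ln(12/7) = 0.5390; ln(12/8) = 0.4055; ln(12/9) = 0.2877; ln(12/10) = 0.1823.
W = 5.467988 / 11 = 0.497.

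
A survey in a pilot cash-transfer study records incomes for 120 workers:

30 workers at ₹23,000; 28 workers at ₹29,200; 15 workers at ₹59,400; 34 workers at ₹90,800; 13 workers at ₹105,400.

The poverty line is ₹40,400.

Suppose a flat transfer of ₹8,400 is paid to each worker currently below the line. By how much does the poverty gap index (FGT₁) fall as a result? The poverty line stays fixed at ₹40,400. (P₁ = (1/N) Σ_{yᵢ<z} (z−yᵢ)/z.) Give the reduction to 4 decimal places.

0.1005

Before: below the line — 30×₹23,000, 28×₹29,200; poverty gap index (FGT₁) = 0.172360.
After the ₹8,400 transfer: below the line — 30×₹31,400, 28×₹37,600; poverty gap index (FGT₁) = 0.071865.
Reduction = 0.172360 − 0.071865 = 0.1005.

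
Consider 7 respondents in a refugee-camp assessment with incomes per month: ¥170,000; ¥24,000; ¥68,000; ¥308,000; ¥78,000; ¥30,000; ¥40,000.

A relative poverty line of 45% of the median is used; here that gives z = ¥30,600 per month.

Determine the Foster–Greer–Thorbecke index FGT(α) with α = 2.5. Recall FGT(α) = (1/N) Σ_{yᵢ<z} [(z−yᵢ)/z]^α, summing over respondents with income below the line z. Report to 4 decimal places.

Below z: ¥24,000, ¥30,000 (q = 2 of N = 7).
Shortfall ratios: (30600−24000)/30600 = 0.2157; (30600−30000)/30600 = 0.0196.
Raised to α = 2.5: 0.02161; 0.00005.
Sum = 0.021659; FGT(2.5) = 0.021659 / 7 = 0.0031.

0.0031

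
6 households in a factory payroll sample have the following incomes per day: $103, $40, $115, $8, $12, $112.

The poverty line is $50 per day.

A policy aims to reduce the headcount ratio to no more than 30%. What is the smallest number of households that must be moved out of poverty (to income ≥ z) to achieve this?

2

3 of the 6 households are poor, so H = 3/6 = 0.500.
A headcount ratio of at most 30% allows at most ⌊0.30 × 6⌋ = 1 poor households.
So at least 3 − 1 = 2 must be lifted.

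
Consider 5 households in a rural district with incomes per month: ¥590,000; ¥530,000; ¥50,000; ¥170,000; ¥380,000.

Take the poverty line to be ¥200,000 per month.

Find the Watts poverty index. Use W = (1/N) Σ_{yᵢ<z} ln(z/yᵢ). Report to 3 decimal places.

Below the line: ¥50,000, ¥170,000 (q = 2 of N = 5).
Log gaps: ln(200000/50000) = 1.3863; ln(200000/170000) = 0.1625.
W = 1.548813 / 5 = 0.310.

0.310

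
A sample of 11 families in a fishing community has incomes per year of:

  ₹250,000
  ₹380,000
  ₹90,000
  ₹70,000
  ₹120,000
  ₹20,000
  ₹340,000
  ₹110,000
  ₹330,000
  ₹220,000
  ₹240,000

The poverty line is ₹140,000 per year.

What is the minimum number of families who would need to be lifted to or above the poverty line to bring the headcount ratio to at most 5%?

5

5 of the 11 families are poor, so H = 5/11 = 0.455.
A headcount ratio of at most 5% allows at most ⌊0.05 × 11⌋ = 0 poor families.
So at least 5 − 0 = 5 must be lifted.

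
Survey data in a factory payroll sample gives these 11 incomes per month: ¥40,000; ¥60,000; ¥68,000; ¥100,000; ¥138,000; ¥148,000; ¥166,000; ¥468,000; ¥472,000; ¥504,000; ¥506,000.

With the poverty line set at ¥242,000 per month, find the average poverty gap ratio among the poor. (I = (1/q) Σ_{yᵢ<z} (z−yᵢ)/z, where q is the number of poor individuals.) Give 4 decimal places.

0.5750

Incomes under z: ¥40,000, ¥60,000, ¥68,000, ¥100,000, ¥138,000, ¥148,000, ¥166,000 (q = 7 of N = 11).
Shortfall ratios (z−y)/z: 0.8347, 0.7521, 0.7190, 0.5868, 0.4298, 0.3884, 0.3140; sum = 4.024793.
The income-gap ratio divides by q (the poor only): 4.024793 / 7 = 0.5750.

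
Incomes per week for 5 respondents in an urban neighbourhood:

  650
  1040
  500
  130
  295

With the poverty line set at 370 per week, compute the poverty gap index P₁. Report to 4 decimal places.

Incomes under z: 130, 295 (q = 2 of N = 5).
Shortfall ratios: (370−130)/370 = 0.6486; (370−295)/370 = 0.2027.
Σ = 0.851351. Dividing by the full population N = 5 gives P₁ = 0.1703.

0.1703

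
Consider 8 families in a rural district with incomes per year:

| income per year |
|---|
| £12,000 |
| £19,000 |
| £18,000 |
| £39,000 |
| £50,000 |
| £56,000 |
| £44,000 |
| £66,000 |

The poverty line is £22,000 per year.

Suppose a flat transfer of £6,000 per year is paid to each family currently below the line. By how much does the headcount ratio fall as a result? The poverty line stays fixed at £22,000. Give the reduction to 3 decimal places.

Before: below the line — £12,000, £18,000, £19,000; headcount ratio = 0.37500.
After the £6,000 transfer: below the line — £18,000; headcount ratio = 0.12500.
Reduction = 0.37500 − 0.12500 = 0.250.

0.250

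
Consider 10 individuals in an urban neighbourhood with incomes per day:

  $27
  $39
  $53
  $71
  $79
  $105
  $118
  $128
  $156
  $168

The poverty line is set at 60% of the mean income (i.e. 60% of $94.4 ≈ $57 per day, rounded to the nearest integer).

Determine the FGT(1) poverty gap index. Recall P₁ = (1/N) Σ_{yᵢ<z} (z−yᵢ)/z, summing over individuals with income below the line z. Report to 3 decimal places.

Below z: $27, $39, $53 (q = 3 of N = 10).
Shortfall ratios: (57−27)/57 = 0.5263; (57−39)/57 = 0.3158; (57−53)/57 = 0.0702.
Σ = 0.912281. Dividing by the full population N = 10 gives P₁ = 0.091.

0.091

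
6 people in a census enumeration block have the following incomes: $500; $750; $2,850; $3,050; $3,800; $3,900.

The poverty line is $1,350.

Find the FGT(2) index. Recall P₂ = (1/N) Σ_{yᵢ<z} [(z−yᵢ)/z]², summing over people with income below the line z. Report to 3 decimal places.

0.099

Incomes under z: $500, $750 (q = 2 of N = 6).
Gap ratios (z−y)/z: (1350−500)/1350 = 0.6296; (1350−750)/1350 = 0.4444.
Squared: 0.3964; 0.1975.
Sum = 0.593964; P₂ = 0.593964 / 6 = 0.099.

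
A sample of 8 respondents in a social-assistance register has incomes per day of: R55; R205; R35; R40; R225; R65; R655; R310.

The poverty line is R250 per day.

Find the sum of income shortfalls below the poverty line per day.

Below z: R35, R40, R55, R65, R205, R225 (q = 6 of N = 8).
Individual gaps: 250−35 = 215; 250−40 = 210; 250−55 = 195; 250−65 = 185; 250−205 = 45; 250−225 = 25.
Aggregate gap = R875.

R875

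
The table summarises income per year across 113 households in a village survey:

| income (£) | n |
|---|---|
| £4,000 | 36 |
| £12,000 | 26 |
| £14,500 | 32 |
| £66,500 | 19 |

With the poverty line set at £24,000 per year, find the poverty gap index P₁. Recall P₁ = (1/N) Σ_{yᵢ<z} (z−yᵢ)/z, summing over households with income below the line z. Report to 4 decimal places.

0.4926

Incomes under z: 36×£4,000, 26×£12,000, 32×£14,500 (q = 94 of N = 113).
Shortfall ratios: (24000−4000)/24000 = 0.8333 (×36); (24000−12000)/24000 = 0.5000 (×26); (24000−14500)/24000 = 0.3958 (×32).
Σ = 55.666667. Dividing by the full population N = 113 gives P₁ = 0.4926.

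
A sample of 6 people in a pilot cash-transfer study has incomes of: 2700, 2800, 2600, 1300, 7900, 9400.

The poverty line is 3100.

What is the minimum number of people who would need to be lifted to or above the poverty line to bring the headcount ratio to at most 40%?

2

4 of the 6 people are poor, so H = 4/6 = 0.667.
A headcount ratio of at most 40% allows at most ⌊0.40 × 6⌋ = 2 poor people.
So at least 4 − 2 = 2 must be lifted.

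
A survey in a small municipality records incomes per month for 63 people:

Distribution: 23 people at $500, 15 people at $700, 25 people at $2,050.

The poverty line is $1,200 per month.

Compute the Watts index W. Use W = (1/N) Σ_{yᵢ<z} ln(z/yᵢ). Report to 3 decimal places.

Incomes under z: 23×$500, 15×$700 (q = 38 of N = 63).
Log shortfalls: ln(1200/500) = 0.8755 (×23); ln(1200/700) = 0.5390 (×15).
W = 28.220728 / 63 = 0.448.

0.448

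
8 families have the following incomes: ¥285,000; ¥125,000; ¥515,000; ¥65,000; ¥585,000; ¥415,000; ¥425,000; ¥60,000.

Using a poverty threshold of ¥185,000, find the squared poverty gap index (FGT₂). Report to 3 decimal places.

Poor units: ¥60,000, ¥65,000, ¥125,000 (q = 3 of N = 8).
Gap ratios (z−y)/z: (185000−60000)/185000 = 0.6757; (185000−65000)/185000 = 0.6486; (185000−125000)/185000 = 0.3243.
Squared: 0.4565; 0.4207; 0.1052.
Sum = 0.982469; P₂ = 0.982469 / 8 = 0.123.

0.123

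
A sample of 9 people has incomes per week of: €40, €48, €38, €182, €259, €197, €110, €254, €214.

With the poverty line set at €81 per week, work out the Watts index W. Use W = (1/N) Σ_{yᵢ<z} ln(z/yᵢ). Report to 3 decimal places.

0.221

Below z: €38, €40, €48 (q = 3 of N = 9).
Log gaps: ln(81/38) = 0.7569; ln(81/40) = 0.7056; ln(81/48) = 0.5232.
W = 1.985681 / 9 = 0.221.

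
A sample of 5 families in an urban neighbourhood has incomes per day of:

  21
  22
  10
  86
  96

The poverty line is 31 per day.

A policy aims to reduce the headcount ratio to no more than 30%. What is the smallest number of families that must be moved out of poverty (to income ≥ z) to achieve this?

2

3 of the 5 families are poor, so H = 3/5 = 0.600.
A headcount ratio of at most 30% allows at most ⌊0.30 × 5⌋ = 1 poor families.
So at least 3 − 1 = 2 must be lifted.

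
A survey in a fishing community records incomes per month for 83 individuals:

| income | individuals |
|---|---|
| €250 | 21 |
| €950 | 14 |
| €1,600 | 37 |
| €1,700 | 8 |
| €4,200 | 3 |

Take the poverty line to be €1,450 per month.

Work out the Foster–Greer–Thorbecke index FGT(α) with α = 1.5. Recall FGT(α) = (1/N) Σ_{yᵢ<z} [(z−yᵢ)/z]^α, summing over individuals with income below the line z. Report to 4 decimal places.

0.2246

Poor units: 21×€250, 14×€950 (q = 35 of N = 83).
Normalized shortfalls: (1450−250)/1450 = 0.8276 (×21); (1450−950)/1450 = 0.3448 (×14).
Raised to α = 1.5: 0.75287 (×21); 0.20249 (×14).
Sum = 18.645122; FGT(1.5) = 18.645122 / 83 = 0.2246.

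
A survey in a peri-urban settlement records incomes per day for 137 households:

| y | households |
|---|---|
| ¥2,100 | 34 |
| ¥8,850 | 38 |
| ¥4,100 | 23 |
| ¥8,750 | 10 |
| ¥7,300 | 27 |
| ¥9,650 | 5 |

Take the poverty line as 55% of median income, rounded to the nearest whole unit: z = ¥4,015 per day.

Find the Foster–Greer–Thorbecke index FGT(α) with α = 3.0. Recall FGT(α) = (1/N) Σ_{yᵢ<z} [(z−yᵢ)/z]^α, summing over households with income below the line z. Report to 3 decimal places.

Incomes under z: 34×¥2,100 (q = 34 of N = 137).
Relative gaps: (4015−2100)/4015 = 0.4770 (×34).
Raised to α = 3.0: 0.10850 (×34).
Sum = 3.689169; FGT(3.0) = 3.689169 / 137 = 0.027.

0.027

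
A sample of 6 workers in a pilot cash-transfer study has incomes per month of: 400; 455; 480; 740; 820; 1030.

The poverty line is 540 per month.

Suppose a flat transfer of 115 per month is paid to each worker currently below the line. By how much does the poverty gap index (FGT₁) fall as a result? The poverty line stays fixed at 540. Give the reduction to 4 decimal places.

0.0802

Before: below the line — 400, 455, 480; poverty gap index (FGT₁) = 0.087963.
After the 115 transfer: below the line — 515; poverty gap index (FGT₁) = 0.007716.
Reduction = 0.087963 − 0.007716 = 0.0802.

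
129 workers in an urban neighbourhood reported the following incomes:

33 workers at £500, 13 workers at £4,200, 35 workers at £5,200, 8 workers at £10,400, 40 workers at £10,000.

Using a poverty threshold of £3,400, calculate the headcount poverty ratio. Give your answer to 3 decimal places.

33 of the 129 workers have income below £3,400.
H = 33/129 = 0.256.

0.256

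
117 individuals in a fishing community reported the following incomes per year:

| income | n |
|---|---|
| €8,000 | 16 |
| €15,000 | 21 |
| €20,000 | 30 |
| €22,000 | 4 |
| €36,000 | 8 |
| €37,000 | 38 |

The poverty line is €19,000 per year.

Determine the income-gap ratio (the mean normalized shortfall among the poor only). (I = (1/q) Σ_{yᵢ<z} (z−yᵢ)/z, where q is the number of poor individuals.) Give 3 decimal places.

0.370

Below the line: 16×€8,000, 21×€15,000 (q = 37 of N = 117).
Relative gaps: 0.5789 (×16), 0.2105 (×21); sum = 13.684211.
I averages over the q = 37 poor units only: 13.684211 / 37 = 0.370.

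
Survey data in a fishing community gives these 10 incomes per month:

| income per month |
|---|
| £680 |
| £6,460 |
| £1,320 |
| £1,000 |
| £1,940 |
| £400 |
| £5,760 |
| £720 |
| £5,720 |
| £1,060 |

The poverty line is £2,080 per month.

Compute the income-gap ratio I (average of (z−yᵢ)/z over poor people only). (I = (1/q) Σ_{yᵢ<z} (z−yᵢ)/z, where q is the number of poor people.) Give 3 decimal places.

Below the line: £400, £680, £720, £1,000, £1,060, £1,320, £1,940 (q = 7 of N = 10).
Shortfall ratios (z−y)/z: 0.8077, 0.6731, 0.6538, 0.5192, 0.4904, 0.3654, 0.0673; sum = 3.576923.
I averages over the q = 7 poor units only: 3.576923 / 7 = 0.511.

0.511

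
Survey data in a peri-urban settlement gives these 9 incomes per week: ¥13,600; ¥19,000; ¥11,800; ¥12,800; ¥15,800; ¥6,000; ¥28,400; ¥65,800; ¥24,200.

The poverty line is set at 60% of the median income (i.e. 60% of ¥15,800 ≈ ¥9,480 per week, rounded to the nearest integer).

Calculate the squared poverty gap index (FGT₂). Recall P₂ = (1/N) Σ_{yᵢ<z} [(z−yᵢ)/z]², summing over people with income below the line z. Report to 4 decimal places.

0.0150

Incomes under z: ¥6,000 (q = 1 of N = 9).
Shortfall ratios: (9480−6000)/9480 = 0.3671.
Squared: 0.1348.
Sum = 0.134754; P₂ = 0.134754 / 9 = 0.0150.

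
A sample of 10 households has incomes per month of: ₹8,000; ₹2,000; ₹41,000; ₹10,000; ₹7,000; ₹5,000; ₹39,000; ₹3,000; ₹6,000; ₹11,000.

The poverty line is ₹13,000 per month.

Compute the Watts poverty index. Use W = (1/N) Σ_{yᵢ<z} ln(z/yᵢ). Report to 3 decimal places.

Incomes under z: ₹2,000, ₹3,000, ₹5,000, ₹6,000, ₹7,000, ₹8,000, ₹10,000, ₹11,000 (q = 8 of N = 10).
Log gaps: ln(13000/2000) = 1.8718; ln(13000/3000) = 1.4663; ln(13000/5000) = 0.9555; ln(13000/6000) = 0.7732; ln(13000/7000) = 0.6190; ln(13000/8000) = 0.4855; ln(13000/10000) = 0.2624; ln(13000/11000) = 0.1671.
W = 6.600806 / 10 = 0.660.

0.660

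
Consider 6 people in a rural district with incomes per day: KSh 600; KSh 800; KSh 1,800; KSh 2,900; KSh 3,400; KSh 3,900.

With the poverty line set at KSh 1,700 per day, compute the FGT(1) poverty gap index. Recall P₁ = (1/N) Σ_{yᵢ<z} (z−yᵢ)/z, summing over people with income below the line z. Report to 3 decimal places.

0.196

Incomes under z: KSh 600, KSh 800 (q = 2 of N = 6).
Gap ratios (z−y)/z: (1700−600)/1700 = 0.6471; (1700−800)/1700 = 0.5294.
Sum of shortfalls = 1.176471; P₁ averages over all N: 1.176471 / 6 = 0.196.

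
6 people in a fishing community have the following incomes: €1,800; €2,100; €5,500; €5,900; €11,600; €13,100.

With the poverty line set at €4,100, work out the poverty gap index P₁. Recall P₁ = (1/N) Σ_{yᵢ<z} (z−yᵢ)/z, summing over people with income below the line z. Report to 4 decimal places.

0.1748

Incomes under z: €1,800, €2,100 (q = 2 of N = 6).
Relative gaps: (4100−1800)/4100 = 0.5610; (4100−2100)/4100 = 0.4878.
Σ = 1.048780. Dividing by the full population N = 6 gives P₁ = 0.1748.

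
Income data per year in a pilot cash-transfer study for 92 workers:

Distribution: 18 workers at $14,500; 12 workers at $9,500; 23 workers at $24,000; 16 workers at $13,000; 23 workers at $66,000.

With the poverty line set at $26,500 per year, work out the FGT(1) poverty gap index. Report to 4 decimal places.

0.2845

Poor units: 12×$9,500, 16×$13,000, 18×$14,500, 23×$24,000 (q = 69 of N = 92).
Gap ratios (z−y)/z: (26500−9500)/26500 = 0.6415 (×12); (26500−13000)/26500 = 0.5094 (×16); (26500−14500)/26500 = 0.4528 (×18); (26500−24000)/26500 = 0.0943 (×23).
Sum of shortfalls = 26.169811; P₁ averages over all N: 26.169811 / 92 = 0.2845.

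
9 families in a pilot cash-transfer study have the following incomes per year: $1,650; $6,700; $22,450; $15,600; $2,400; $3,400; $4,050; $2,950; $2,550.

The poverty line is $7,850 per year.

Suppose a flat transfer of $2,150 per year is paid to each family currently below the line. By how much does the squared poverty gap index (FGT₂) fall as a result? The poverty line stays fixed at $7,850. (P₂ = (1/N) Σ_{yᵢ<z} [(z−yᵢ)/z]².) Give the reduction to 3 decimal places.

0.186

Before: below the line — $1,650, $2,400, $2,550, $2,950, $3,400, $4,050, $6,700; squared poverty gap index (FGT₂) = 0.28094.
After the $2,150 transfer: below the line — $3,800, $4,550, $4,700, $5,100, $5,550, $6,200; squared poverty gap index (FGT₂) = 0.09519.
Reduction = 0.28094 − 0.09519 = 0.186.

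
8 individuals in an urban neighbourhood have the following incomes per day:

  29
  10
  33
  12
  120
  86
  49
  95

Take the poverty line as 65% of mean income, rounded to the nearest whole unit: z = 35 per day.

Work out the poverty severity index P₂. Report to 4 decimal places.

0.1218

Incomes under z: 10, 12, 29, 33 (q = 4 of N = 8).
Shortfall ratios: (35−10)/35 = 0.7143; (35−12)/35 = 0.6571; (35−29)/35 = 0.1714; (35−33)/35 = 0.0571.
Squared: 0.5102; 0.4318; 0.0294; 0.0033.
Sum = 0.974694; P₂ = 0.974694 / 8 = 0.1218.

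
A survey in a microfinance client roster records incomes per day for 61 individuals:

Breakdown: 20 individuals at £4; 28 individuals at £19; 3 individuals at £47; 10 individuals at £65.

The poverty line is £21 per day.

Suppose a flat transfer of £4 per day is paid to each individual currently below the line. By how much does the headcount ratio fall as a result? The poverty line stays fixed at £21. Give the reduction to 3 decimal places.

0.459

Before: below the line — 20×£4, 28×£19; headcount ratio = 0.78689.
After the £4 transfer: below the line — 20×£8; headcount ratio = 0.32787.
Reduction = 0.78689 − 0.32787 = 0.459.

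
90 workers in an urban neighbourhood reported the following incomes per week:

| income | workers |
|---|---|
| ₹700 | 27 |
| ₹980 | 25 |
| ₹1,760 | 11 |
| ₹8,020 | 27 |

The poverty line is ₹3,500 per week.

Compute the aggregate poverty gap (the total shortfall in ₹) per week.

Incomes under z: 27×₹700, 25×₹980, 11×₹1,760 (q = 63 of N = 90).
Individual gaps: 27×(3500−700) = 75600; 25×(3500−980) = 63000; 11×(3500−1760) = 19140.
Aggregate gap = ₹157,740.

₹157,740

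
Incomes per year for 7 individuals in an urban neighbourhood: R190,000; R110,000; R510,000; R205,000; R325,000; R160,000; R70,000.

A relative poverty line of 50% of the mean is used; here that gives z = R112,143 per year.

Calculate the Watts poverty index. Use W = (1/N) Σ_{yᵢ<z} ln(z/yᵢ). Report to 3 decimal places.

Poor units: R70,000, R110,000 (q = 2 of N = 7).
ln(z/y) terms: ln(112143/70000) = 0.4713; ln(112143/110000) = 0.0193.
W = 0.490574 / 7 = 0.070.

0.070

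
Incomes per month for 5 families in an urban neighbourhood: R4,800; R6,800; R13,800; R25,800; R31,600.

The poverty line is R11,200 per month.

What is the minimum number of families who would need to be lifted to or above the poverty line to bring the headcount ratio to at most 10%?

Currently q = 2 of N = 5 are below the line (H = 0.400).
A headcount ratio of at most 10% allows at most ⌊0.10 × 5⌋ = 0 poor families.
So at least 2 − 0 = 2 must be lifted.

2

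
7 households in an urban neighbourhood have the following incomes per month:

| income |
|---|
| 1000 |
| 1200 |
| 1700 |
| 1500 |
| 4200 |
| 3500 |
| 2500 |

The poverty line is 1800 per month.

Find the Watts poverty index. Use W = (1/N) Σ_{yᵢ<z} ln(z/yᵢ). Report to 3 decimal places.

0.176

Below the line: 1000, 1200, 1500, 1700 (q = 4 of N = 7).
ln(z/y) terms: ln(1800/1000) = 0.5878; ln(1800/1200) = 0.4055; ln(1800/1500) = 0.1823; ln(1800/1700) = 0.0572.
W = 1.232732 / 7 = 0.176.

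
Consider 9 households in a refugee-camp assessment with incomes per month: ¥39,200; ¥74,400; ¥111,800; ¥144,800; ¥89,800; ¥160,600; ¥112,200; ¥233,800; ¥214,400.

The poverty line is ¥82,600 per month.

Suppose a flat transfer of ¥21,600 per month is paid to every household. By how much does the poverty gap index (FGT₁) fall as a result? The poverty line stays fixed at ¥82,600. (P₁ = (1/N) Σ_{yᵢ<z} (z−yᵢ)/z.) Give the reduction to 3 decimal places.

Before: below the line — ¥39,200, ¥74,400; poverty gap index (FGT₁) = 0.06941.
After the ¥21,600 transfer: below the line — ¥60,800; poverty gap index (FGT₁) = 0.02932.
Reduction = 0.06941 − 0.02932 = 0.040.

0.040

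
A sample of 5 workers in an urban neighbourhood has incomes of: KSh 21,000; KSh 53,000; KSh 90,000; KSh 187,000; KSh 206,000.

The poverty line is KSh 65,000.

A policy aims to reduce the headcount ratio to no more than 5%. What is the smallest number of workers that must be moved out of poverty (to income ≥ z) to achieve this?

2

2 of the 5 workers are poor, so H = 2/5 = 0.400.
A headcount ratio of at most 5% allows at most ⌊0.05 × 5⌋ = 0 poor workers.
So at least 2 − 0 = 2 must be lifted.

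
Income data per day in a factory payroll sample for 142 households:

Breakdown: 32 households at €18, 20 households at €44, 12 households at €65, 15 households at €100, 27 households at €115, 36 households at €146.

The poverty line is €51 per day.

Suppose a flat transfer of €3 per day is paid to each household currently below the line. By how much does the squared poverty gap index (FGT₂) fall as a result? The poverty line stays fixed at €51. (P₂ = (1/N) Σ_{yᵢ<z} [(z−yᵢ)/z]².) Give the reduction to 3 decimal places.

Before: below the line — 32×€18, 20×€44; squared poverty gap index (FGT₂) = 0.09700.
After the €3 transfer: below the line — 32×€21, 20×€47; squared poverty gap index (FGT₂) = 0.07884.
Reduction = 0.09700 − 0.07884 = 0.018.

0.018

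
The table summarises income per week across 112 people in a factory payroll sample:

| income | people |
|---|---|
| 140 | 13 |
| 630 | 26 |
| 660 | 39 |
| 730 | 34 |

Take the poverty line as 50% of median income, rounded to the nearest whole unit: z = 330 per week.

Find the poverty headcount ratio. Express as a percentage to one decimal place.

11.6%

13 of the 112 people have income below 330.
H = 13/112 = 11.6%.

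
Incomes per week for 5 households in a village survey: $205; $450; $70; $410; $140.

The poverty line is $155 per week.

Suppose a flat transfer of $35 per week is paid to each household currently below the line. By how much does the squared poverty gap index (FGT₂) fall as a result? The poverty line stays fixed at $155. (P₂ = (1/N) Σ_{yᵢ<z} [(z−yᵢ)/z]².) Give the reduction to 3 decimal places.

0.041

Before: below the line — $70, $140; squared poverty gap index (FGT₂) = 0.06202.
After the $35 transfer: below the line — $105; squared poverty gap index (FGT₂) = 0.02081.
Reduction = 0.06202 − 0.02081 = 0.041.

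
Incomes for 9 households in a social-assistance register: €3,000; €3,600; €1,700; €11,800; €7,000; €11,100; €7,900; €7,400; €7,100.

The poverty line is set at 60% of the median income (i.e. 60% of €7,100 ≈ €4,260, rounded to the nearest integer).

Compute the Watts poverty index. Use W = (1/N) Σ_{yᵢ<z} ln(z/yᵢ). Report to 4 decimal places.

Below the line: €1,700, €3,000, €3,600 (q = 3 of N = 9).
Log gaps: ln(4260/1700) = 0.9186; ln(4260/3000) = 0.3507; ln(4260/3600) = 0.1683.
W = 1.437633 / 9 = 0.1597.

0.1597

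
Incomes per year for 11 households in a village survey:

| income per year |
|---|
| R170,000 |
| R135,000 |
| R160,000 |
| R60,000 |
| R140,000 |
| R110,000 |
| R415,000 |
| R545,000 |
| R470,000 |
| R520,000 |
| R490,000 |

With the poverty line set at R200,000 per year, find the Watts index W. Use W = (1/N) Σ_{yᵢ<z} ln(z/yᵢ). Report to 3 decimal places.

0.267

Below z: R60,000, R110,000, R135,000, R140,000, R160,000, R170,000 (q = 6 of N = 11).
ln(z/y) terms: ln(200000/60000) = 1.2040; ln(200000/110000) = 0.5978; ln(200000/135000) = 0.3930; ln(200000/140000) = 0.3567; ln(200000/160000) = 0.2231; ln(200000/170000) = 0.1625.
W = 2.937190 / 11 = 0.267.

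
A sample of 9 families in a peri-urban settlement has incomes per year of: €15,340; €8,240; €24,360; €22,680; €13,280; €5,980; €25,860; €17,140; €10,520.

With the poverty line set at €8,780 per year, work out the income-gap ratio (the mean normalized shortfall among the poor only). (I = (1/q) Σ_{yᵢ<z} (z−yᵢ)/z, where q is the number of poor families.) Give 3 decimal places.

Below the line: €5,980, €8,240 (q = 2 of N = 9).
Shortfall ratios (z−y)/z: 0.3189, 0.0615; sum = 0.380410.
I averages over the q = 2 poor units only: 0.380410 / 2 = 0.190.

0.190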